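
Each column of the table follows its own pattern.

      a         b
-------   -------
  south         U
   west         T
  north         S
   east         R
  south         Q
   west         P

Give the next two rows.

north  O; east  N

Column a — repeats south → west → north → east: south, west, north, east, south, west → north → east.
Column b: U, T, S, R, Q, P → O → N (letters move back 1 place in the alphabet).
So the next two rows are north  O and east  N.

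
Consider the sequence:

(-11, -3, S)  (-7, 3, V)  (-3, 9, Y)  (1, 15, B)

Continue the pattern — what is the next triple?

(5, 21, E)

First slot: +4 each step; -11, -7, -3, 1 → 5.
Second slot — +6 each step: -3, 3, 9, 15 → 21.
Letter goes S, V, Y, B → E (letters move forward 3 places in the alphabet, wrapping Z→A).
Putting it together: (5, 21, E).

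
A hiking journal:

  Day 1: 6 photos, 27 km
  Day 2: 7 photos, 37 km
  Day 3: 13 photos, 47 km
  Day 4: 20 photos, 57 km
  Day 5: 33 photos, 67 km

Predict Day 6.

53 photos, 77 km

For the photos, each term is the sum of the two before it: 6, 7, 13, 20, 33 → 53.
Km — +10 each step: 27, 37, 47, 57, 67 → 77.
Putting it together: 53 photos, 77 km.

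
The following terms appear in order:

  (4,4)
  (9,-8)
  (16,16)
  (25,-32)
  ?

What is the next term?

First entry: perfect squares: 2², 3², 4², …, so 4, 9, 16, 25 → 36.
Second entry — ×(-2) each step: 4, -8, 16, -32 → 64.
Combining the parts gives (36,64).

(36,64)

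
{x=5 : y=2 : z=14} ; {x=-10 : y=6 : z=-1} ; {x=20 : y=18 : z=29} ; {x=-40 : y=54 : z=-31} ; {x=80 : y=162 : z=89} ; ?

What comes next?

{x=-160 : y=486 : z=-151}

X goes 5, -10, 20, -40, 80 → -160 (×(-2) each step).
Y: ×3 each step, so 2, 6, 18, 54, 162 → 486.
Z: always 9 more than the x; 14, -1, 29, -31, 89 → -151.
So the next element is {x=-160 : y=486 : z=-151}.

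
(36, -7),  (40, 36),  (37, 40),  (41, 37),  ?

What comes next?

First value: alternating steps +4, −3, +4, −3, …; 36, 40, 37, 41 → 38.
Second value goes -7, 36, 40, 37 → 41 (always the previous value of the first value).
So the next element is (38, 41).

(38, 41)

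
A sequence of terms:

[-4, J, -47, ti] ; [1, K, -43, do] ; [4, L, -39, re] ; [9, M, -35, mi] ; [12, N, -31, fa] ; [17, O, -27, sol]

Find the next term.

[20, P, -23, la]

First part goes -4, 1, 4, 9, 12, 17 → 20 (alternating steps +5, +3, +5, +3, …).
Letter — letters move forward 1 place in the alphabet: J, K, L, M, N, O → P.
Third part goes -47, -43, -39, -35, -31, -27 → -23 (+4 each step).
Note — runs through the solfège scale do→ti: ti, do, re, mi, fa, sol → la.
So the next term is [20, P, -23, la].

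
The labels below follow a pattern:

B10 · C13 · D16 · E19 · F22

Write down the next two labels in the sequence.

G25, H28

Letter: letters move forward 1 place in the alphabet; B, C, D, E, F → G → H.
For the second component, +3 each step: 10, 13, 16, 19, 22 → 25 → 28.
So the next two labels are G25 and H28.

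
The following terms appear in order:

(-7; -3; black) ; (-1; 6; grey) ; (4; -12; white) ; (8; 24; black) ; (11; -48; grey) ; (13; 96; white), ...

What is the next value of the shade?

First entry: -7, -1, 4, 8, 11, 13 → 14 (differences are 6, 5, 4, … (decreasing by 1 each time)).
Second entry: -3, 6, -12, 24, -48, 96 → -192 (×(-2) each step).
Shade — repeats black → grey → white: black, grey, white, black, grey, white → black.

black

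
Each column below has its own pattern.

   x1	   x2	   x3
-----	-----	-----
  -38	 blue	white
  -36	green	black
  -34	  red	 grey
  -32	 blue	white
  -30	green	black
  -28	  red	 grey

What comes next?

-26  blue  white

Column x1 — +2 each step: -38, -36, -34, -32, -30, -28 → -26.
Column x2: repeats blue → green → red, so blue, green, red, blue, green, red → blue.
Column x3: white, black, grey, white, black, grey → white (repeats white → black → grey).
So the next line is -26  blue  white.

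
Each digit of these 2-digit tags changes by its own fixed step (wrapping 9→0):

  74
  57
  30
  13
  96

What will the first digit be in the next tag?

First digit: −2 each step, mod 10, so 7, 5, 3, 1, 9 → 7.

7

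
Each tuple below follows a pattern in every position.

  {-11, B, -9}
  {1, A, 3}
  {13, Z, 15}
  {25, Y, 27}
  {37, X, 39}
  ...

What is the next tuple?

{49, W, 51}

First slot: +12 each step; -11, 1, 13, 25, 37 → 49.
For the letter, letters move back 1 place in the alphabet, wrapping A→Z: B, A, Z, Y, X → W.
Third slot: -9, 3, 15, 27, 39 → 51 (always 2 more than the first slot).
So the next tuple is {49, W, 51}.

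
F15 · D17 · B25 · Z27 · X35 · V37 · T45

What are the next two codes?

R47 then P55

Letter — letters move back 2 places in the alphabet, wrapping A→Z: F, D, B, Z, X, V, T → R → P.
Second component goes 15, 17, 25, 27, 35, 37, 45 → 47 → 55 (alternating steps +2, +8, +2, +8, …).
So the next two codes are R47 and P55.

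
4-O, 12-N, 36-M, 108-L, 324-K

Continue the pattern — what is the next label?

First component — ×3 each step: 4, 12, 36, 108, 324 → 972.
Letter: O, N, M, L, K → J (letters move back 1 place in the alphabet).
Combining the parts gives 972-J.

972-J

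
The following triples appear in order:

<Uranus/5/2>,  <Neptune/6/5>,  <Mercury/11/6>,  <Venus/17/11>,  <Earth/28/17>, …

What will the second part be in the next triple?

45

Planet: runs through the planets Mercury→Neptune; Uranus, Neptune, Mercury, Venus, Earth → Mars.
Second part goes 5, 6, 11, 17, 28 → 45 (each term is the sum of the two before it).
Third part: always the previous value of the second part; 2, 5, 6, 11, 17 → 28.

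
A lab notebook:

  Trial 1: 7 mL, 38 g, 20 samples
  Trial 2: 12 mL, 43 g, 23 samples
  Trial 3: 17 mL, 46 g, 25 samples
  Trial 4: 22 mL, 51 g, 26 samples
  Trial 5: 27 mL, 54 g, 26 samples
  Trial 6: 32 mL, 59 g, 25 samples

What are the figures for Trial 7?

ML: +5 each step; 7, 12, 17, 22, 27, 32 → 37.
G — alternating steps +5, +3, +5, +3, …: 38, 43, 46, 51, 54, 59 → 62.
For the samples, differences are 3, 2, 1, … (decreasing by 1 each time): 20, 23, 25, 26, 26, 25 → 23.
Putting it together: 37 mL, 62 g, 23 samples.

37 mL, 62 g, 23 samples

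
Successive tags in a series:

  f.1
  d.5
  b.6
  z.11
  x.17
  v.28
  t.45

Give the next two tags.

Letter goes f, d, b, z, x, v, t → r → p (letters move back 2 places in the alphabet, wrapping A→Z).
Second component — each term is the sum of the two before it: 1, 5, 6, 11, 17, 28, 45 → 73 → 118.
Putting the parts together: r.73 and then p.118.

r.73, p.118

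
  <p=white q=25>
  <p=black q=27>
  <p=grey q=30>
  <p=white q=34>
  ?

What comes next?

P: white, black, grey, white → black (repeats white → black → grey).
Q goes 25, 27, 30, 34 → 39 (differences are 2, 3, 4, … (increasing by 1 each time)).
Combining the parts gives <p=black q=39>.

<p=black q=39>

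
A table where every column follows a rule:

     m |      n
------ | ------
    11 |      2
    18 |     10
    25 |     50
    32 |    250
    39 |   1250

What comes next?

46  6250

Column m goes 11, 18, 25, 32, 39 → 46 (+7 each step).
Column n: 2, 10, 50, 250, 1250 → 6250 (×5 each step).
Putting it together: 46  6250.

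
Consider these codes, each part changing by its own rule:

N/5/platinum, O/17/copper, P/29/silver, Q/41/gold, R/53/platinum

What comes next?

Letter: N, O, P, Q, R → S (letters move forward 1 place in the alphabet).
Second component: 5, 17, 29, 41, 53 → 65 (+12 each step).
Metal: platinum, copper, silver, gold, platinum → copper (repeats platinum → copper → silver → gold).
Putting it together: S/65/copper.

S/65/copper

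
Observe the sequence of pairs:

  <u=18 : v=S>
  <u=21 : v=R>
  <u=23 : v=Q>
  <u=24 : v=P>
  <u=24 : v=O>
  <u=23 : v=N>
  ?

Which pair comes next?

U: 18, 21, 23, 24, 24, 23 → 21 (differences are 3, 2, 1, … (decreasing by 1 each time)).
V goes S, R, Q, P, O, N → M (letters move back 1 place in the alphabet).
Combining the parts gives <u=21 : v=M>.

<u=21 : v=M>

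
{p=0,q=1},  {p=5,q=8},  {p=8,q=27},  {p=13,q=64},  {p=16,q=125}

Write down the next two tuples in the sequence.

P: 0, 5, 8, 13, 16 → 21 → 24 (alternating steps +5, +3, +5, +3, …).
For the q, perfect cubes: 1³, 2³, 3³, …: 1, 8, 27, 64, 125 → 216 → 343.
So the next two tuples are {p=21,q=216} and {p=24,q=343}.

{p=21,q=216}, {p=24,q=343}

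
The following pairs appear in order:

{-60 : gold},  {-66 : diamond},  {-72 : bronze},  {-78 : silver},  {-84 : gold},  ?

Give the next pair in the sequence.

First component: -60, -66, -72, -78, -84 → -90 (−6 each step).
Rank: gold, diamond, bronze, silver, gold → diamond (repeats gold → diamond → bronze → silver).
Combining the parts gives {-90 : diamond}.

{-90 : diamond}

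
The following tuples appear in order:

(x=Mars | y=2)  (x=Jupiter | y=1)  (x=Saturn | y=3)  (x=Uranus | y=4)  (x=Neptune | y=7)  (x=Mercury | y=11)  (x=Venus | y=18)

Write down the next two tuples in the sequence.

(x=Earth | y=29), (x=Mars | y=47)

For the x, runs through the planets Mercury→Neptune: Mars, Jupiter, Saturn, Uranus, Neptune, Mercury, Venus → Earth → Mars.
Y: each term is the sum of the two before it, so 2, 1, 3, 4, 7, 11, 18 → 29 → 47.
Putting the parts together: (x=Earth | y=29) and then (x=Mars | y=47).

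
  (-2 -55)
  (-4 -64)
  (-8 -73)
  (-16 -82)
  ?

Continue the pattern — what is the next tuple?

For the first value, ×2 each step: -2, -4, -8, -16 → -32.
For the second value, −9 each step: -55, -64, -73, -82 → -91.
So the next tuple is (-32 -91).

(-32 -91)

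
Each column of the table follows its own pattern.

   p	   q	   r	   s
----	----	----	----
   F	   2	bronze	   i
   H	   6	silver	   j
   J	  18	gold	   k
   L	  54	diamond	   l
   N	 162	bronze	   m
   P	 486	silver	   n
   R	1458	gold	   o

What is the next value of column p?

T

Column p: letters move forward 2 places in the alphabet, so F, H, J, L, N, P, R → T.
Column q: ×3 each step; 2, 6, 18, 54, 162, 486, 1458 → 4374.
Column r: bronze, silver, gold, diamond, bronze, silver, gold → diamond (repeats bronze → silver → gold → diamond).
Column s: i, j, k, l, m, n, o → p (letters move forward 1 place in the alphabet).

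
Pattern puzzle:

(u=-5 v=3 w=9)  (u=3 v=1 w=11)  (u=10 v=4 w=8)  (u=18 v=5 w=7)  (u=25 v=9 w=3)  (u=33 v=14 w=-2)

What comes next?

(u=40 v=23 w=-11)

For the u, alternating steps +8, +7, +8, +7, …: -5, 3, 10, 18, 25, 33 → 40.
V: each term is the sum of the two before it, so 3, 1, 4, 5, 9, 14 → 23.
W goes 9, 11, 8, 7, 3, -2 → -11 (together with the v always sums to 12).
Combining the parts gives (u=40 v=23 w=-11).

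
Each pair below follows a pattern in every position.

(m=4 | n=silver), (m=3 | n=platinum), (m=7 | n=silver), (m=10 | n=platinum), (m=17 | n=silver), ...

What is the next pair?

(m=27 | n=platinum)

M goes 4, 3, 7, 10, 17 → 27 (each term is the sum of the two before it).
N goes silver, platinum, silver, platinum, silver → platinum (alternates silver ↔ platinum).
So the next pair is (m=27 | n=platinum).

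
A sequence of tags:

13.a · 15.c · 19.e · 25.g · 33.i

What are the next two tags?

43.k, 55.m

For the first component, differences are 2, 4, 6, … (increasing by 2 each time): 13, 15, 19, 25, 33 → 43 → 55.
For the letter, letters move forward 2 places in the alphabet: a, c, e, g, i → k → m.
So the next two tags are 43.k and 55.m.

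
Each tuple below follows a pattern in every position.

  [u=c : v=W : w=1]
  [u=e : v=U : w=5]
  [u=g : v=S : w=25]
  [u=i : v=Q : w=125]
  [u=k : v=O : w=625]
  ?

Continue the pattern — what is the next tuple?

U — letters move forward 2 places in the alphabet: c, e, g, i, k → m.
V: letters move back 2 places in the alphabet; W, U, S, Q, O → M.
For the w, ×5 each step: 1, 5, 25, 125, 625 → 3125.
Combining the parts gives [u=m : v=M : w=3125].

[u=m : v=M : w=3125]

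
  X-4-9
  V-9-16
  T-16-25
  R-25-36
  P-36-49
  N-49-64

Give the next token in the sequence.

L-64-81

For the letter, letters move back 2 places in the alphabet: X, V, T, R, P, N → L.
Second component — perfect squares: 2², 3², 4², …: 4, 9, 16, 25, 36, 49 → 64.
For the third component, perfect squares: 3², 4², 5², …: 9, 16, 25, 36, 49, 64 → 81.
Putting it together: L-64-81.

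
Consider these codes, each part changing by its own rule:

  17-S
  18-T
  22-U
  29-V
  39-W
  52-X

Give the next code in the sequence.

68-Y

First component: differences are 1, 4, 7, … (increasing by 3 each time); 17, 18, 22, 29, 39, 52 → 68.
Letter: letters move forward 1 place in the alphabet; S, T, U, V, W, X → Y.
Putting it together: 68-Y.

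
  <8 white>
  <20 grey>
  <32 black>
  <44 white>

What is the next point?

For the first slot, +12 each step: 8, 20, 32, 44 → 56.
Shade — repeats white → grey → black: white, grey, black, white → grey.
Putting it together: <56 grey>.

<56 grey>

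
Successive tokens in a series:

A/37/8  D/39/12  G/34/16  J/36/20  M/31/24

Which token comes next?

Letter goes A, D, G, J, M → P (letters move forward 3 places in the alphabet).
For the second component, alternating steps +2, −5, +2, −5, …: 37, 39, 34, 36, 31 → 33.
Third component: +4 each step, so 8, 12, 16, 20, 24 → 28.
So the next token is P/33/28.

P/33/28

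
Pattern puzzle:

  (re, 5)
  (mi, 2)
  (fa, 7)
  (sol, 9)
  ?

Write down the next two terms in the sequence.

(la, 16), (ti, 25)

Note: runs through the solfège scale do→ti, so re, mi, fa, sol → la → ti.
Second value: 5, 2, 7, 9 → 16 → 25 (each term is the sum of the two before it).
So the next two terms are (la, 16) and (ti, 25).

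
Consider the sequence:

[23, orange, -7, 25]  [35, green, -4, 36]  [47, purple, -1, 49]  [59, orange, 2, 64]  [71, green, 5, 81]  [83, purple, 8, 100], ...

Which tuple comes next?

[95, orange, 11, 121]

For the first part, +12 each step: 23, 35, 47, 59, 71, 83 → 95.
Colour: orange, green, purple, orange, green, purple → orange (repeats orange → green → purple).
For the third part, +3 each step: -7, -4, -1, 2, 5, 8 → 11.
Fourth part: 25, 36, 49, 64, 81, 100 → 121 (perfect squares: 5², 6², 7², …).
Combining the parts gives [95, orange, 11, 121].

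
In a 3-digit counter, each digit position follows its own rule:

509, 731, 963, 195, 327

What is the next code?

559

First digit: +2 each step, mod 10; 5, 7, 9, 1, 3 → 5.
Second digit: +3 each step, mod 10, so 0, 3, 6, 9, 2 → 5.
Third digit: +2 each step, mod 10; 9, 1, 3, 5, 7 → 9.
Putting it together: 559.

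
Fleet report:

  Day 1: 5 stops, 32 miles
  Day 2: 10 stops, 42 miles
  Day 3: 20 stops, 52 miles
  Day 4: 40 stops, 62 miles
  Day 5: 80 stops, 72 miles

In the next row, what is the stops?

For the stops, ×2 each step: 5, 10, 20, 40, 80 → 160.
For the miles, +10 each step: 32, 42, 52, 62, 72 → 82.

160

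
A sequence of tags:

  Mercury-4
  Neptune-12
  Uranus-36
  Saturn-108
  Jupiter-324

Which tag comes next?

Planet goes Mercury, Neptune, Uranus, Saturn, Jupiter → Mars (runs backward through the planets Mercury→Neptune).
Second component: ×3 each step, so 4, 12, 36, 108, 324 → 972.
Putting it together: Mars-972.

Mars-972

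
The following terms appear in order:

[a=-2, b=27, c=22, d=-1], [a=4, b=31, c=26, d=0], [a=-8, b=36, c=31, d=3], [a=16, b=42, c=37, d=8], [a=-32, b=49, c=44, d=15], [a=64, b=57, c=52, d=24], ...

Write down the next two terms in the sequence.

A: ×(-2) each step; -2, 4, -8, 16, -32, 64 → -128 → 256.
B — differences are 4, 5, 6, … (increasing by 1 each time): 27, 31, 36, 42, 49, 57 → 66 → 76.
C: 22, 26, 31, 37, 44, 52 → 61 → 71 (differences are 4, 5, 6, … (increasing by 1 each time)).
D: differences are 1, 3, 5, … (increasing by 2 each time); -1, 0, 3, 8, 15, 24 → 35 → 48.
So the next two terms are [a=-128, b=66, c=61, d=35] and [a=256, b=76, c=71, d=48].

[a=-128, b=66, c=61, d=35], [a=256, b=76, c=71, d=48]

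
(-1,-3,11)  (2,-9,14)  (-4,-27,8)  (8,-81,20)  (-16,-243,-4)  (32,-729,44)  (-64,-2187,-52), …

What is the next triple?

First coordinate goes -1, 2, -4, 8, -16, 32, -64 → 128 (×(-2) each step).
Second coordinate — ×3 each step: -3, -9, -27, -81, -243, -729, -2187 → -6561.
Third coordinate goes 11, 14, 8, 20, -4, 44, -52 → 140 (always 12 more than the first coordinate).
Putting it together: (128,-6561,140).

(128,-6561,140)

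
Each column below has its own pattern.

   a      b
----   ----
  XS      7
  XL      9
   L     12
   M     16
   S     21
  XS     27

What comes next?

Column a goes XS, XL, L, M, S, XS → XL (repeats XS → XL → L → M → S).
Column b: differences are 2, 3, 4, … (increasing by 1 each time); 7, 9, 12, 16, 21, 27 → 34.
Putting it together: XL  34.

XL  34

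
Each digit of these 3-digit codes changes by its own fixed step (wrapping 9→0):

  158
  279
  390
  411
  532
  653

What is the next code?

For the first digit, +1 each step, mod 10: 1, 2, 3, 4, 5, 6 → 7.
Second digit: +2 each step, mod 10, so 5, 7, 9, 1, 3, 5 → 7.
Third digit: +1 each step, mod 10; 8, 9, 0, 1, 2, 3 → 4.
Combining the parts gives 774.

774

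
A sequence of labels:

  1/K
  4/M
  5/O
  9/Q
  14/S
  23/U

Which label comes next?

37/W

First component: 1, 4, 5, 9, 14, 23 → 37 (each term is the sum of the two before it).
Letter: letters move forward 2 places in the alphabet, so K, M, O, Q, S, U → W.
So the next label is 37/W.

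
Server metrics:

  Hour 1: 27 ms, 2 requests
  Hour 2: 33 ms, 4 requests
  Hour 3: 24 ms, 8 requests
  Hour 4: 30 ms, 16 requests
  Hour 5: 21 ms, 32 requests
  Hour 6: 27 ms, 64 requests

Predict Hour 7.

18 ms, 128 requests

Ms: 27, 33, 24, 30, 21, 27 → 18 (alternating steps +6, −9, +6, −9, …).
Requests: ×2 each step, so 2, 4, 8, 16, 32, 64 → 128.
So the next line is 18 ms, 128 requests.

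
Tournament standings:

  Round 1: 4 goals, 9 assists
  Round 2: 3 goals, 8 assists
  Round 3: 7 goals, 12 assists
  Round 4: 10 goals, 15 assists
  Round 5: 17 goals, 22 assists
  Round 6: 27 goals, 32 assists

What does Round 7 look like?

44 goals, 49 assists

Goals — each term is the sum of the two before it: 4, 3, 7, 10, 17, 27 → 44.
Assists goes 9, 8, 12, 15, 22, 32 → 49 (always 5 more than the goals).
Combining the parts gives 44 goals, 49 assists.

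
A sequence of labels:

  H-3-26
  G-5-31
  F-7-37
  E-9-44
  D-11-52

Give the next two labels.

Letter — letters move back 1 place in the alphabet: H, G, F, E, D → C → B.
Second component goes 3, 5, 7, 9, 11 → 13 → 15 (+2 each step).
Third component goes 26, 31, 37, 44, 52 → 61 → 71 (differences are 5, 6, 7, … (increasing by 1 each time)).
So the next two labels are C-13-61 and B-15-71.

C-13-61 then B-15-71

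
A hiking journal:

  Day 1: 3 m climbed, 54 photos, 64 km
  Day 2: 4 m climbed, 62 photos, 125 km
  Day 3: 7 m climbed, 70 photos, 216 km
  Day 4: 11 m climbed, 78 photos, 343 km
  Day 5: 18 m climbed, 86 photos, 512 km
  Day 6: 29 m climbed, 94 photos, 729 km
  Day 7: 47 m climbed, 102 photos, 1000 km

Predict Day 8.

M climbed: 3, 4, 7, 11, 18, 29, 47 → 76 (each term is the sum of the two before it).
Photos: +8 each step; 54, 62, 70, 78, 86, 94, 102 → 110.
Km: perfect cubes: 4³, 5³, 6³, …, so 64, 125, 216, 343, 512, 729, 1000 → 1331.
Combining the parts gives 76 m climbed, 110 photos, 1331 km.

76 m climbed, 110 photos, 1331 km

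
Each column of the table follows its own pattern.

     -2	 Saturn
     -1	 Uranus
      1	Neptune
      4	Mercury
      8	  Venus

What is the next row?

13  Earth

For the first component, differences are 1, 2, 3, … (increasing by 1 each time): -2, -1, 1, 4, 8 → 13.
For the planet, runs through the planets Mercury→Neptune: Saturn, Uranus, Neptune, Mercury, Venus → Earth.
Combining the parts gives 13  Earth.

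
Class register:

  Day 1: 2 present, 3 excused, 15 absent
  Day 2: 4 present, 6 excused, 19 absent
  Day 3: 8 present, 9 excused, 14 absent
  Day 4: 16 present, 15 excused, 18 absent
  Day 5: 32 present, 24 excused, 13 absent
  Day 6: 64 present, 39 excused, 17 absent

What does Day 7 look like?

Present: ×2 each step; 2, 4, 8, 16, 32, 64 → 128.
Excused — each term is the sum of the two before it: 3, 6, 9, 15, 24, 39 → 63.
Absent — alternating steps +4, −5, +4, −5, …: 15, 19, 14, 18, 13, 17 → 12.
Putting it together: 128 present, 63 excused, 12 absent.

128 present, 63 excused, 12 absent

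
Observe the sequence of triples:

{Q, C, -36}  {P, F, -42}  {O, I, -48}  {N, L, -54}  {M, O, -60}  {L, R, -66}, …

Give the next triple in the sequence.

For the first letter, letters move back 1 place in the alphabet: Q, P, O, N, M, L → K.
Second letter: letters move forward 3 places in the alphabet, so C, F, I, L, O, R → U.
Third value: −6 each step; -36, -42, -48, -54, -60, -66 → -72.
So the next triple is {K, U, -72}.

{K, U, -72}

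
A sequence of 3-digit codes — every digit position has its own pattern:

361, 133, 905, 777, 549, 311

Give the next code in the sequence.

183

First digit goes 3, 1, 9, 7, 5, 3 → 1 (−2 each step, mod 10).
Second digit: −3 each step, mod 10; 6, 3, 0, 7, 4, 1 → 8.
For the third digit, +2 each step, mod 10: 1, 3, 5, 7, 9, 1 → 3.
Combining the parts gives 183.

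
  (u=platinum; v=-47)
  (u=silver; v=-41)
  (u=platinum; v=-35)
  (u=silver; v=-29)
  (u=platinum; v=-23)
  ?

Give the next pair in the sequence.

U: alternates platinum ↔ silver, so platinum, silver, platinum, silver, platinum → silver.
V: +6 each step, so -47, -41, -35, -29, -23 → -17.
So the next pair is (u=silver; v=-17).

(u=silver; v=-17)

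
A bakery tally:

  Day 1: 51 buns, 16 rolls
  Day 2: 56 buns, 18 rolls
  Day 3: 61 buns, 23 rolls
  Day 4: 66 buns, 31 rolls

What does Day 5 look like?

71 buns, 42 rolls

Buns — +5 each step: 51, 56, 61, 66 → 71.
Rolls: 16, 18, 23, 31 → 42 (differences are 2, 5, 8, … (increasing by 3 each time)).
Combining the parts gives 71 buns, 42 rolls.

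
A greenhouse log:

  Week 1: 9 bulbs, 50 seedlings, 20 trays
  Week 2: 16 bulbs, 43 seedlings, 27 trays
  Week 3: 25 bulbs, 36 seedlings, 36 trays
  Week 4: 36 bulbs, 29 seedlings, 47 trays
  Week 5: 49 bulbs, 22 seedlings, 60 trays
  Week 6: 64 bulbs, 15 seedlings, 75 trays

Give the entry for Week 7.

81 bulbs, 8 seedlings, 92 trays

Bulbs: 9, 16, 25, 36, 49, 64 → 81 (perfect squares: 3², 4², 5², …).
Seedlings goes 50, 43, 36, 29, 22, 15 → 8 (−7 each step).
Trays — always 11 more than the bulbs: 20, 27, 36, 47, 60, 75 → 92.
Putting it together: 81 bulbs, 8 seedlings, 92 trays.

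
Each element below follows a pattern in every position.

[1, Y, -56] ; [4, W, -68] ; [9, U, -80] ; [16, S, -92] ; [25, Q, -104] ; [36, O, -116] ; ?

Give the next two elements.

[49, M, -128], [64, K, -140]

First value — perfect squares: 1², 2², 3², …: 1, 4, 9, 16, 25, 36 → 49 → 64.
Letter — letters move back 2 places in the alphabet: Y, W, U, S, Q, O → M → K.
Third value: −12 each step; -56, -68, -80, -92, -104, -116 → -128 → -140.
So the next two elements are [49, M, -128] and [64, K, -140].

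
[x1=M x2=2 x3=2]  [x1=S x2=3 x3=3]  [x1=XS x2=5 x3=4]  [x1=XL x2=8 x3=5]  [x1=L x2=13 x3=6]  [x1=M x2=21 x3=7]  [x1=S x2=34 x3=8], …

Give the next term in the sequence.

[x1=XS x2=55 x3=9]

X1: repeats M → S → XS → XL → L, so M, S, XS, XL, L, M, S → XS.
X2: each term is the sum of the two before it; 2, 3, 5, 8, 13, 21, 34 → 55.
X3: 2, 3, 4, 5, 6, 7, 8 → 9 (+1 each step).
Combining the parts gives [x1=XS x2=55 x3=9].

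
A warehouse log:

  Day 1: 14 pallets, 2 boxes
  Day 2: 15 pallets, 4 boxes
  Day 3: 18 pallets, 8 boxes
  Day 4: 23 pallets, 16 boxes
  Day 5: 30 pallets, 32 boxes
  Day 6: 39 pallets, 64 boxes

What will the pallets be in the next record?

50

Pallets: differences are 1, 3, 5, … (increasing by 2 each time), so 14, 15, 18, 23, 30, 39 → 50.
For the boxes, ×2 each step: 2, 4, 8, 16, 32, 64 → 128.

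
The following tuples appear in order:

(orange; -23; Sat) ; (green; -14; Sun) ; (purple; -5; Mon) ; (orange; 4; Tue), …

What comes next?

(green; 13; Wed)

Colour: repeats orange → green → purple, so orange, green, purple, orange → green.
For the second value, +9 each step: -23, -14, -5, 4 → 13.
Day: runs through the weekdays Mon→Sun, so Sat, Sun, Mon, Tue → Wed.
Putting it together: (green; 13; Wed).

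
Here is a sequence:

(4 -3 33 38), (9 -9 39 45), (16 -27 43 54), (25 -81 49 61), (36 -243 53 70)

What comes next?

(49 -729 59 77)

First coordinate goes 4, 9, 16, 25, 36 → 49 (perfect squares: 2², 3², 4², …).
Second coordinate: ×3 each step, so -3, -9, -27, -81, -243 → -729.
Third coordinate goes 33, 39, 43, 49, 53 → 59 (alternating steps +6, +4, +6, +4, …).
For the fourth coordinate, alternating steps +7, +9, +7, +9, …: 38, 45, 54, 61, 70 → 77.
So the next 4-tuple is (49 -729 59 77).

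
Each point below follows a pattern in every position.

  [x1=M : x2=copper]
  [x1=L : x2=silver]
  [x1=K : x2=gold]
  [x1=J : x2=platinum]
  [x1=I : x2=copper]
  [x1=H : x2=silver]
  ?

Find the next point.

X1: M, L, K, J, I, H → G (letters move back 1 place in the alphabet).
X2: repeats copper → silver → gold → platinum; copper, silver, gold, platinum, copper, silver → gold.
Putting it together: [x1=G : x2=gold].

[x1=G : x2=gold]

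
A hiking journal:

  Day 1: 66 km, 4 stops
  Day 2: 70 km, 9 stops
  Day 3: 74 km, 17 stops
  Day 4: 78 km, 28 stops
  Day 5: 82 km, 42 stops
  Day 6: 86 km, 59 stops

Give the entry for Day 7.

Km: +4 each step, so 66, 70, 74, 78, 82, 86 → 90.
Stops: differences are 5, 8, 11, … (increasing by 3 each time); 4, 9, 17, 28, 42, 59 → 79.
So the next row is 90 km, 79 stops.

90 km, 79 stops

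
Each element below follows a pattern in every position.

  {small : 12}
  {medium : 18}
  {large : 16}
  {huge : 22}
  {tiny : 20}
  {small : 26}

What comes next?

Size: repeats small → medium → large → huge → tiny; small, medium, large, huge, tiny, small → medium.
Second component: 12, 18, 16, 22, 20, 26 → 24 (alternating steps +6, −2, +6, −2, …).
Combining the parts gives {medium : 24}.

{medium : 24}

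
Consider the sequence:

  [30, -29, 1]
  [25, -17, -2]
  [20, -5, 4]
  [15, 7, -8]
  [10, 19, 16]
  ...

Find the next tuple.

First component — −5 each step: 30, 25, 20, 15, 10 → 5.
For the second component, +12 each step: -29, -17, -5, 7, 19 → 31.
Third component: 1, -2, 4, -8, 16 → -32 (×(-2) each step).
Combining the parts gives [5, 31, -32].

[5, 31, -32]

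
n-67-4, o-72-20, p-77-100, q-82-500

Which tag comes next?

r-87-2500

Letter: letters move forward 1 place in the alphabet, so n, o, p, q → r.
For the second component, +5 each step: 67, 72, 77, 82 → 87.
For the third component, ×5 each step: 4, 20, 100, 500 → 2500.
So the next tag is r-87-2500.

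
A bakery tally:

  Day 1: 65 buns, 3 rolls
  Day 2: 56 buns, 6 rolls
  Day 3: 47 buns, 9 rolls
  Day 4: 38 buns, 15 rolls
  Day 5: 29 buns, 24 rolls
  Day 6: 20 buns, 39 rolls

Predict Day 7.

11 buns, 63 rolls

Buns: −9 each step; 65, 56, 47, 38, 29, 20 → 11.
Rolls goes 3, 6, 9, 15, 24, 39 → 63 (each term is the sum of the two before it).
Putting it together: 11 buns, 63 rolls.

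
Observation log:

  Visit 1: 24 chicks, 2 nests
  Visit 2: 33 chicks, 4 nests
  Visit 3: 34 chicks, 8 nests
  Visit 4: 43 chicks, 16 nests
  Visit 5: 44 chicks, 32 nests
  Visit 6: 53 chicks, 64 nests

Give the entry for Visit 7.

Chicks: 24, 33, 34, 43, 44, 53 → 54 (alternating steps +9, +1, +9, +1, …).
Nests: ×2 each step, so 2, 4, 8, 16, 32, 64 → 128.
Putting it together: 54 chicks, 128 nests.

54 chicks, 128 nests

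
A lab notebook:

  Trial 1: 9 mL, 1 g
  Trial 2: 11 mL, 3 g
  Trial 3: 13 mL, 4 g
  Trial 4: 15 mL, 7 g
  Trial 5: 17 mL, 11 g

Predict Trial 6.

ML — +2 each step: 9, 11, 13, 15, 17 → 19.
G goes 1, 3, 4, 7, 11 → 18 (each term is the sum of the two before it).
So the next row is 19 mL, 18 g.

19 mL, 18 g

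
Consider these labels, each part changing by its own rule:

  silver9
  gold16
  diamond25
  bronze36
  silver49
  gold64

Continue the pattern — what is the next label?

Rank goes silver, gold, diamond, bronze, silver, gold → diamond (repeats silver → gold → diamond → bronze).
For the second component, perfect squares: 3², 4², 5², …: 9, 16, 25, 36, 49, 64 → 81.
So the next label is diamond81.

diamond81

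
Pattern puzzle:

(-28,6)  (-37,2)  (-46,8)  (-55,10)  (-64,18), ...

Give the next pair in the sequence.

First coordinate: −9 each step; -28, -37, -46, -55, -64 → -73.
Second coordinate: each term is the sum of the two before it; 6, 2, 8, 10, 18 → 28.
Putting it together: (-73,28).

(-73,28)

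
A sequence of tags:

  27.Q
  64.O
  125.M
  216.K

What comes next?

First component: 27, 64, 125, 216 → 343 (perfect cubes: 3³, 4³, 5³, …).
Letter: letters move back 2 places in the alphabet; Q, O, M, K → I.
Putting it together: 343.I.

343.I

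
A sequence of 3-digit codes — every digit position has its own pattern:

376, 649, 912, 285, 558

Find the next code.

First digit: 3, 6, 9, 2, 5 → 8 (+3 each step, mod 10).
Second digit: 7, 4, 1, 8, 5 → 2 (−3 each step, mod 10).
Third digit: +3 each step, mod 10, so 6, 9, 2, 5, 8 → 1.
So the next code is 821.

821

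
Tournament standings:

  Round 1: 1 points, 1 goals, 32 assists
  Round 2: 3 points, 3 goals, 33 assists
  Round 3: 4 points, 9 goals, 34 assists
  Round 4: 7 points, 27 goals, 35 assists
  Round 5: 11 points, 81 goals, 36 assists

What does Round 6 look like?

Points: each term is the sum of the two before it; 1, 3, 4, 7, 11 → 18.
Goals: ×3 each step, so 1, 3, 9, 27, 81 → 243.
Assists: +1 each step; 32, 33, 34, 35, 36 → 37.
Combining the parts gives 18 points, 243 goals, 37 assists.

18 points, 243 goals, 37 assists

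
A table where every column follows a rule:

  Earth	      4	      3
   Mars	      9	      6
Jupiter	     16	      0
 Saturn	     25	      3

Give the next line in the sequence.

Planet — runs through the planets Mercury→Neptune: Earth, Mars, Jupiter, Saturn → Uranus.
Second component goes 4, 9, 16, 25 → 36 (perfect squares: 2², 3², 4², …).
Third component: 3, 6, 0, 3 → -3 (alternating steps +3, −6, +3, −6, …).
So the next line is Uranus  36  -3.

Uranus  36  -3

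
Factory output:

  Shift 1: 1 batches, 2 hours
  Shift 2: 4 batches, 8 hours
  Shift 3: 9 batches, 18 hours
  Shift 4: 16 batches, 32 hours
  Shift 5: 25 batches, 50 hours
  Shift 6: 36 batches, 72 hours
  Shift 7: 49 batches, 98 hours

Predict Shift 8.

64 batches, 128 hours

Batches — perfect squares: 1², 2², 3², …: 1, 4, 9, 16, 25, 36, 49 → 64.
Hours: always 2 × the batches, so 2, 8, 18, 32, 50, 72, 98 → 128.
So the next record is 64 batches, 128 hours.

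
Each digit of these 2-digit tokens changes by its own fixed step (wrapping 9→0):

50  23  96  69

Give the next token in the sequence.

32

First digit: 5, 2, 9, 6 → 3 (−3 each step, mod 10).
Second digit — +3 each step, mod 10: 0, 3, 6, 9 → 2.
Putting it together: 32.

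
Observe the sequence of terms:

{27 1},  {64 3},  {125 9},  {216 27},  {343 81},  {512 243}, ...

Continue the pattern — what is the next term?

For the first entry, perfect cubes: 3³, 4³, 5³, …: 27, 64, 125, 216, 343, 512 → 729.
Second entry: ×3 each step, so 1, 3, 9, 27, 81, 243 → 729.
So the next term is {729 729}.

{729 729}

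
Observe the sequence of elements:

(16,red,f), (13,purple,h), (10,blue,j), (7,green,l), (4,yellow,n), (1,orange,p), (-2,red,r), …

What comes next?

First component: −3 each step; 16, 13, 10, 7, 4, 1, -2 → -5.
Colour: repeats red → purple → blue → green → yellow → orange; red, purple, blue, green, yellow, orange, red → purple.
Letter: letters move forward 2 places in the alphabet, so f, h, j, l, n, p, r → t.
So the next element is (-5,purple,t).

(-5,purple,t)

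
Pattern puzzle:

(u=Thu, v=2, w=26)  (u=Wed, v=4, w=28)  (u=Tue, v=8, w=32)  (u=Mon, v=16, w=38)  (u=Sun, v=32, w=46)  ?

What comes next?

(u=Sat, v=64, w=56)

U: runs backward through the weekdays Mon→Sun, so Thu, Wed, Tue, Mon, Sun → Sat.
V: 2, 4, 8, 16, 32 → 64 (×2 each step).
W goes 26, 28, 32, 38, 46 → 56 (differences are 2, 4, 6, … (increasing by 2 each time)).
Combining the parts gives (u=Sat, v=64, w=56).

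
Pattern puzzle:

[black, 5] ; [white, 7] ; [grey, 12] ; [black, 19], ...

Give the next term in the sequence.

[white, 31]

Shade: repeats black → white → grey, so black, white, grey, black → white.
For the second coordinate, each term is the sum of the two before it: 5, 7, 12, 19 → 31.
Putting it together: [white, 31].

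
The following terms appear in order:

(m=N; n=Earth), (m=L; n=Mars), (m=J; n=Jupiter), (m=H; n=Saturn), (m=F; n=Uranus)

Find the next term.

M goes N, L, J, H, F → D (letters move back 2 places in the alphabet).
N goes Earth, Mars, Jupiter, Saturn, Uranus → Neptune (runs through the planets Mercury→Neptune).
Combining the parts gives (m=D; n=Neptune).

(m=D; n=Neptune)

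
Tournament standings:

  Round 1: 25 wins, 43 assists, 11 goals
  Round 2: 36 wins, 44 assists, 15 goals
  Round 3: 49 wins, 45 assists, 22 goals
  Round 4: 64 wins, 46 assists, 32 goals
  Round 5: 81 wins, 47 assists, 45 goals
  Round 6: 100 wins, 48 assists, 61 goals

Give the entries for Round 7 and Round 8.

121 wins, 49 assists, 80 goals; 144 wins, 50 assists, 102 goals

Wins: 25, 36, 49, 64, 81, 100 → 121 → 144 (perfect squares: 5², 6², 7², …).
Assists: +1 each step; 43, 44, 45, 46, 47, 48 → 49 → 50.
Goals: differences are 4, 7, 10, … (increasing by 3 each time), so 11, 15, 22, 32, 45, 61 → 80 → 102.
So the next two rows are 121 wins, 49 assists, 80 goals and 144 wins, 50 assists, 102 goals.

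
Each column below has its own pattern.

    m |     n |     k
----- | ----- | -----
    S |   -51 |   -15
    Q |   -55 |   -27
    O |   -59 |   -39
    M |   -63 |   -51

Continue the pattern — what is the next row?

K  -67  -63

Column m — letters move back 2 places in the alphabet: S, Q, O, M → K.
Column n goes -51, -55, -59, -63 → -67 (−4 each step).
For the column k, −12 each step: -15, -27, -39, -51 → -63.
Combining the parts gives K  -67  -63.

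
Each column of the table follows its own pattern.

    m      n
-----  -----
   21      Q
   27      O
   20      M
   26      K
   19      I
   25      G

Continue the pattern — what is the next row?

For the column m, alternating steps +6, −7, +6, −7, …: 21, 27, 20, 26, 19, 25 → 18.
Column n: letters move back 2 places in the alphabet; Q, O, M, K, I, G → E.
Combining the parts gives 18  E.

18  E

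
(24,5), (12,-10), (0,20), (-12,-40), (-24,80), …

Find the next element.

First slot: −12 each step; 24, 12, 0, -12, -24 → -36.
Second slot — ×(-2) each step: 5, -10, 20, -40, 80 → -160.
So the next element is (-36,-160).

(-36,-160)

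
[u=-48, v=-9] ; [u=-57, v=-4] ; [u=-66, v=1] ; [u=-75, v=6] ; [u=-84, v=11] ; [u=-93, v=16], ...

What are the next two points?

[u=-102, v=21], [u=-111, v=26]

U: -48, -57, -66, -75, -84, -93 → -102 → -111 (−9 each step).
V: +5 each step, so -9, -4, 1, 6, 11, 16 → 21 → 26.
So the next two points are [u=-102, v=21] and [u=-111, v=26].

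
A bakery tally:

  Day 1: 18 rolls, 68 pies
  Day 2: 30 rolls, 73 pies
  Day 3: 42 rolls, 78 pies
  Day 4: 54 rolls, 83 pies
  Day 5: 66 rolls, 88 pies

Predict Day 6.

78 rolls, 93 pies

Rolls goes 18, 30, 42, 54, 66 → 78 (+12 each step).
Pies: +5 each step, so 68, 73, 78, 83, 88 → 93.
Putting it together: 78 rolls, 93 pies.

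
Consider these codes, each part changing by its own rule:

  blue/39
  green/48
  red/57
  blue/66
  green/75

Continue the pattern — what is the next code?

Colour: repeats blue → green → red; blue, green, red, blue, green → red.
Second component: 39, 48, 57, 66, 75 → 84 (+9 each step).
Combining the parts gives red/84.

red/84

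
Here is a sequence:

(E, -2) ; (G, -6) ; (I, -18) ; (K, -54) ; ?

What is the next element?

Letter: letters move forward 2 places in the alphabet; E, G, I, K → M.
Second entry: ×3 each step; -2, -6, -18, -54 → -162.
So the next element is (M, -162).

(M, -162)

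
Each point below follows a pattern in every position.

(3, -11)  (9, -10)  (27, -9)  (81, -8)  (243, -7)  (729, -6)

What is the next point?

First component: ×3 each step; 3, 9, 27, 81, 243, 729 → 2187.
Second component: +1 each step; -11, -10, -9, -8, -7, -6 → -5.
Combining the parts gives (2187, -5).

(2187, -5)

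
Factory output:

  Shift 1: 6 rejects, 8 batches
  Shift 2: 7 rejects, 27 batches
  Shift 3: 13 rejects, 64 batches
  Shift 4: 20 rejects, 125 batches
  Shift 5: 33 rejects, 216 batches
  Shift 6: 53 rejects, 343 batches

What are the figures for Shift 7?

86 rejects, 512 batches

Rejects: each term is the sum of the two before it, so 6, 7, 13, 20, 33, 53 → 86.
Batches: perfect cubes: 2³, 3³, 4³, …, so 8, 27, 64, 125, 216, 343 → 512.
Putting it together: 86 rejects, 512 batches.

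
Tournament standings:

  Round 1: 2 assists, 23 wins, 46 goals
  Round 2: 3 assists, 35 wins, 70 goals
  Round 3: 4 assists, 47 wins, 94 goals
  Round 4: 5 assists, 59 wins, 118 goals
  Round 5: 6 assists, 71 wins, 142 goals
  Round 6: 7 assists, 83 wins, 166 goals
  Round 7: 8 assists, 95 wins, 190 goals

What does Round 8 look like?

9 assists, 107 wins, 214 goals

Assists — +1 each step: 2, 3, 4, 5, 6, 7, 8 → 9.
Wins: +12 each step; 23, 35, 47, 59, 71, 83, 95 → 107.
Goals: always 2 × the wins; 46, 70, 94, 118, 142, 166, 190 → 214.
So the next row is 9 assists, 107 wins, 214 goals.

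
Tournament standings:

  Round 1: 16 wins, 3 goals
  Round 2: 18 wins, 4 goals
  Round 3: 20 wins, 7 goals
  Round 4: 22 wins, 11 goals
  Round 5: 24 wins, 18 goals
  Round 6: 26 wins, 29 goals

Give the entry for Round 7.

28 wins, 47 goals

Wins — +2 each step: 16, 18, 20, 22, 24, 26 → 28.
For the goals, each term is the sum of the two before it: 3, 4, 7, 11, 18, 29 → 47.
Combining the parts gives 28 wins, 47 goals.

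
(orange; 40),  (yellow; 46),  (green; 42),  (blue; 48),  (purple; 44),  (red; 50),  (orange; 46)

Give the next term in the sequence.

(yellow; 52)

Colour: repeats orange → yellow → green → blue → purple → red; orange, yellow, green, blue, purple, red, orange → yellow.
For the second component, alternating steps +6, −4, +6, −4, …: 40, 46, 42, 48, 44, 50, 46 → 52.
Combining the parts gives (yellow; 52).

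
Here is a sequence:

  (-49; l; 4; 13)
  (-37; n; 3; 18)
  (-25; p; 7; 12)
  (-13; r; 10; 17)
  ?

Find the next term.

First value — +12 each step: -49, -37, -25, -13 → -1.
Letter: letters move forward 2 places in the alphabet; l, n, p, r → t.
Third value: each term is the sum of the two before it; 4, 3, 7, 10 → 17.
For the fourth value, alternating steps +5, −6, +5, −6, …: 13, 18, 12, 17 → 11.
Putting it together: (-1; t; 17; 11).

(-1; t; 17; 11)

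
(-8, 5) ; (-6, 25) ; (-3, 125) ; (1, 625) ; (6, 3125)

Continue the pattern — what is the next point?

First component: differences are 2, 3, 4, … (increasing by 1 each time), so -8, -6, -3, 1, 6 → 12.
Second component: ×5 each step; 5, 25, 125, 625, 3125 → 15625.
Putting it together: (12, 15625).

(12, 15625)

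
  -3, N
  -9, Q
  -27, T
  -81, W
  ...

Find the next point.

-243, Z

First part: ×3 each step, so -3, -9, -27, -81 → -243.
Letter: N, Q, T, W → Z (letters move forward 3 places in the alphabet).
Putting it together: -243, Z.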